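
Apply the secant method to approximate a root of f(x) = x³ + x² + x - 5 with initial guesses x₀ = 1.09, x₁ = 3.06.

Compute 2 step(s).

f(x) = x³ + x² + x - 5
x₀ = 1.09, x₁ = 3.06

Secant formula: x_{n+1} = x_n - f(x_n)(x_n - x_{n-1})/(f(x_n) - f(x_{n-1}))

Iteration 1:
  f(1.090000) = -1.426871
  f(3.060000) = 36.076216
  x_2 = 3.060000 - 36.076216×(3.060000 - 1.090000)/(36.076216 - (-1.426871))
       = 1.164952
Iteration 2:
  f(3.060000) = 36.076216
  f(1.164952) = -0.896962
  x_3 = 1.164952 - (-0.896962)×(1.164952 - 3.060000)/(-0.896962 - 36.076216)
       = 1.210926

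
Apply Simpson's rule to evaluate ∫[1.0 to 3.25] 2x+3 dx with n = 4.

f(x) = 2x+3
a = 1.0, b = 3.25, n = 4
h = (b - a)/n = 0.562500

Simpson's rule: (h/3)[f(x₀) + 4f(x₁) + 2f(x₂) + ... + f(xₙ)]

x_0 = 1.0000, f(x_0) = 5.000000, coefficient = 1
x_1 = 1.5625, f(x_1) = 6.125000, coefficient = 4
x_2 = 2.1250, f(x_2) = 7.250000, coefficient = 2
x_3 = 2.6875, f(x_3) = 8.375000, coefficient = 4
x_4 = 3.2500, f(x_4) = 9.500000, coefficient = 1

I ≈ (0.562500/3) × 87.000000 = 16.312500
Exact value: 16.312500
Error: 0.000000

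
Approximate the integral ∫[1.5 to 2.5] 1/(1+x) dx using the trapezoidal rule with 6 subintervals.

f(x) = 1/(1+x)
a = 1.5, b = 2.5, n = 6
h = (b - a)/n = 0.166667

Trapezoidal rule: (h/2)[f(x₀) + 2f(x₁) + 2f(x₂) + ... + f(xₙ)]

x_0 = 1.5000, f(x_0) = 0.400000, coefficient = 1
x_1 = 1.6667, f(x_1) = 0.375000, coefficient = 2
x_2 = 1.8333, f(x_2) = 0.352941, coefficient = 2
x_3 = 2.0000, f(x_3) = 0.333333, coefficient = 2
x_4 = 2.1667, f(x_4) = 0.315789, coefficient = 2
x_5 = 2.3333, f(x_5) = 0.300000, coefficient = 2
x_6 = 2.5000, f(x_6) = 0.285714, coefficient = 1

I ≈ (0.166667/2) × 4.039842 = 0.336654
Exact value: 0.336472
Error: 0.000181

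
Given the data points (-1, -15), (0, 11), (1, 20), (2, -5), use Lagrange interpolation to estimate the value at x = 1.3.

Lagrange interpolation formula:
P(x) = Σ yᵢ × Lᵢ(x)
where Lᵢ(x) = Π_{j≠i} (x - xⱼ)/(xᵢ - xⱼ)

L_0(1.3) = (1.3 - 0)/(-1 - 0) × (1.3 - 1)/(-1 - 1) × (1.3 - 2)/(-1 - 2) = 0.045500
L_1(1.3) = (1.3 - (-1))/(0 - (-1)) × (1.3 - 1)/(0 - 1) × (1.3 - 2)/(0 - 2) = -0.241500
L_2(1.3) = (1.3 - (-1))/(1 - (-1)) × (1.3 - 0)/(1 - 0) × (1.3 - 2)/(1 - 2) = 1.046500
L_3(1.3) = (1.3 - (-1))/(2 - (-1)) × (1.3 - 0)/(2 - 0) × (1.3 - 1)/(2 - 1) = 0.149500

P(1.3) = (-15)×L_0(1.3) + 11×L_1(1.3) + 20×L_2(1.3) + (-5)×L_3(1.3)
P(1.3) = 16.843500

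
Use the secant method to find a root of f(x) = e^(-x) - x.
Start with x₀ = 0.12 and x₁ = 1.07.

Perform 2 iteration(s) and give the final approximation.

f(x) = e^(-x) - x
x₀ = 0.12, x₁ = 1.07

Secant formula: x_{n+1} = x_n - f(x_n)(x_n - x_{n-1})/(f(x_n) - f(x_{n-1}))

Iteration 1:
  f(0.120000) = 0.766920
  f(1.070000) = -0.726991
  x_2 = 1.070000 - (-0.726991)×(1.070000 - 0.120000)/(-0.726991 - 0.766920)
       = 0.607696
Iteration 2:
  f(1.070000) = -0.726991
  f(0.607696) = -0.063091
  x_3 = 0.607696 - (-0.063091)×(0.607696 - 1.070000)/(-0.063091 - (-0.726991))
       = 0.563762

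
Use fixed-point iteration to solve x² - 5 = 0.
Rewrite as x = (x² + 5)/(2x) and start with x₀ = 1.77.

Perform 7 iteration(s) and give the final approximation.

Equation: x² - 5 = 0
Fixed-point form: x = (x² + 5)/(2x)
x₀ = 1.77

x_1 = g(1.770000) = 2.297429
x_2 = g(2.297429) = 2.236887
x_3 = g(2.236887) = 2.236068
x_4 = g(2.236068) = 2.236068
x_5 = g(2.236068) = 2.236068
x_6 = g(2.236068) = 2.236068
x_7 = g(2.236068) = 2.236068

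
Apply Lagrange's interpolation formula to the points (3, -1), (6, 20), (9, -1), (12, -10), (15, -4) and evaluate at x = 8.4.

Lagrange interpolation formula:
P(x) = Σ yᵢ × Lᵢ(x)
where Lᵢ(x) = Π_{j≠i} (x - xⱼ)/(xᵢ - xⱼ)

L_0(8.4) = (8.4 - 6)/(3 - 6) × (8.4 - 9)/(3 - 9) × (8.4 - 12)/(3 - 12) × (8.4 - 15)/(3 - 15) = -0.017600
L_1(8.4) = (8.4 - 3)/(6 - 3) × (8.4 - 9)/(6 - 9) × (8.4 - 12)/(6 - 12) × (8.4 - 15)/(6 - 15) = 0.158400
L_2(8.4) = (8.4 - 3)/(9 - 3) × (8.4 - 6)/(9 - 6) × (8.4 - 12)/(9 - 12) × (8.4 - 15)/(9 - 15) = 0.950400
L_3(8.4) = (8.4 - 3)/(12 - 3) × (8.4 - 6)/(12 - 6) × (8.4 - 9)/(12 - 9) × (8.4 - 15)/(12 - 15) = -0.105600
L_4(8.4) = (8.4 - 3)/(15 - 3) × (8.4 - 6)/(15 - 6) × (8.4 - 9)/(15 - 9) × (8.4 - 12)/(15 - 12) = 0.014400

P(8.4) = (-1)×L_0(8.4) + 20×L_1(8.4) + (-1)×L_2(8.4) + (-10)×L_3(8.4) + (-4)×L_4(8.4)
P(8.4) = 3.233600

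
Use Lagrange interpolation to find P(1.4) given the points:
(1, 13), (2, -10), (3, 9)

Lagrange interpolation formula:
P(x) = Σ yᵢ × Lᵢ(x)
where Lᵢ(x) = Π_{j≠i} (x - xⱼ)/(xᵢ - xⱼ)

L_0(1.4) = (1.4 - 2)/(1 - 2) × (1.4 - 3)/(1 - 3) = 0.480000
L_1(1.4) = (1.4 - 1)/(2 - 1) × (1.4 - 3)/(2 - 3) = 0.640000
L_2(1.4) = (1.4 - 1)/(3 - 1) × (1.4 - 2)/(3 - 2) = -0.120000

P(1.4) = 13×L_0(1.4) + (-10)×L_1(1.4) + 9×L_2(1.4)
P(1.4) = -1.240000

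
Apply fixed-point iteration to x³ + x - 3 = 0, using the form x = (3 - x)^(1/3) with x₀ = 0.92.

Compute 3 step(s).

Equation: x³ + x - 3 = 0
Fixed-point form: x = (3 - x)^(1/3)
x₀ = 0.92

x_1 = g(0.920000) = 1.276501
x_2 = g(1.276501) = 1.198957
x_3 = g(1.198957) = 1.216675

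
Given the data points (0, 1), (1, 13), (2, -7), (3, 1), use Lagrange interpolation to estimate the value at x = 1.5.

Lagrange interpolation formula:
P(x) = Σ yᵢ × Lᵢ(x)
where Lᵢ(x) = Π_{j≠i} (x - xⱼ)/(xᵢ - xⱼ)

L_0(1.5) = (1.5 - 1)/(0 - 1) × (1.5 - 2)/(0 - 2) × (1.5 - 3)/(0 - 3) = -0.062500
L_1(1.5) = (1.5 - 0)/(1 - 0) × (1.5 - 2)/(1 - 2) × (1.5 - 3)/(1 - 3) = 0.562500
L_2(1.5) = (1.5 - 0)/(2 - 0) × (1.5 - 1)/(2 - 1) × (1.5 - 3)/(2 - 3) = 0.562500
L_3(1.5) = (1.5 - 0)/(3 - 0) × (1.5 - 1)/(3 - 1) × (1.5 - 2)/(3 - 2) = -0.062500

P(1.5) = 1×L_0(1.5) + 13×L_1(1.5) + (-7)×L_2(1.5) + 1×L_3(1.5)
P(1.5) = 3.250000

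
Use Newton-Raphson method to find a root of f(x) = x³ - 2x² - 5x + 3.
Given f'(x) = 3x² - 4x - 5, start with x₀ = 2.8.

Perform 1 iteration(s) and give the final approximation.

f(x) = x³ - 2x² - 5x + 3
f'(x) = 3x² - 4x - 5
x₀ = 2.8

Newton-Raphson formula: x_{n+1} = x_n - f(x_n)/f'(x_n)

Iteration 1:
  f(2.800000) = -4.728000
  f'(2.800000) = 7.320000
  x_1 = 2.800000 - (-4.728000)/7.320000 = 3.445902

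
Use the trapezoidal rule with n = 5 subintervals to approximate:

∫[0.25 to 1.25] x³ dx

f(x) = x³
a = 0.25, b = 1.25, n = 5
h = (b - a)/n = 0.200000

Trapezoidal rule: (h/2)[f(x₀) + 2f(x₁) + 2f(x₂) + ... + f(xₙ)]

x_0 = 0.2500, f(x_0) = 0.015625, coefficient = 1
x_1 = 0.4500, f(x_1) = 0.091125, coefficient = 2
x_2 = 0.6500, f(x_2) = 0.274625, coefficient = 2
x_3 = 0.8500, f(x_3) = 0.614125, coefficient = 2
x_4 = 1.0500, f(x_4) = 1.157625, coefficient = 2
x_5 = 1.2500, f(x_5) = 1.953125, coefficient = 1

I ≈ (0.200000/2) × 6.243750 = 0.624375
Exact value: 0.609375
Error: 0.015000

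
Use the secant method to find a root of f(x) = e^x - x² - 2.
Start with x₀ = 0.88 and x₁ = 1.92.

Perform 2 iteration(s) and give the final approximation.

f(x) = e^x - x² - 2
x₀ = 0.88, x₁ = 1.92

Secant formula: x_{n+1} = x_n - f(x_n)(x_n - x_{n-1})/(f(x_n) - f(x_{n-1}))

Iteration 1:
  f(0.880000) = -0.363500
  f(1.920000) = 1.134558
  x_2 = 1.920000 - 1.134558×(1.920000 - 0.880000)/(1.134558 - (-0.363500))
       = 1.132353
Iteration 2:
  f(1.920000) = 1.134558
  f(1.132353) = -0.179274
  x_3 = 1.132353 - (-0.179274)×(1.132353 - 1.920000)/(-0.179274 - 1.134558)
       = 1.239829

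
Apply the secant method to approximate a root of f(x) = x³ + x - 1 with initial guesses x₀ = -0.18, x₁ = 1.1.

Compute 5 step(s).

f(x) = x³ + x - 1
x₀ = -0.18, x₁ = 1.1

Secant formula: x_{n+1} = x_n - f(x_n)(x_n - x_{n-1})/(f(x_n) - f(x_{n-1}))

Iteration 1:
  f(-0.180000) = -1.185832
  f(1.100000) = 1.431000
  x_2 = 1.100000 - 1.431000×(1.100000 - (-0.180000))/(1.431000 - (-1.185832))
       = 0.400039
Iteration 2:
  f(1.100000) = 1.431000
  f(0.400039) = -0.535942
  x_3 = 0.400039 - (-0.535942)×(0.400039 - 1.100000)/(-0.535942 - 1.431000)
       = 0.590761
Iteration 3:
  f(0.400039) = -0.535942
  f(0.590761) = -0.203065
  x_4 = 0.590761 - (-0.203065)×(0.590761 - 0.400039)/(-0.203065 - (-0.535942))
       = 0.707106
Iteration 4:
  f(0.590761) = -0.203065
  f(0.707106) = 0.060659
  x_5 = 0.707106 - 0.060659×(0.707106 - 0.590761)/(0.060659 - (-0.203065))
       = 0.680346
Iteration 5:
  f(0.707106) = 0.060659
  f(0.680346) = -0.004742
  x_6 = 0.680346 - (-0.004742)×(0.680346 - 0.707106)/(-0.004742 - 0.060659)
       = 0.682286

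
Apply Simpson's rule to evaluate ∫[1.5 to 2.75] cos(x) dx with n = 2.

f(x) = cos(x)
a = 1.5, b = 2.75, n = 2
h = (b - a)/n = 0.625000

Simpson's rule: (h/3)[f(x₀) + 4f(x₁) + 2f(x₂) + ... + f(xₙ)]

x_0 = 1.5000, f(x_0) = 0.070737, coefficient = 1
x_1 = 2.1250, f(x_1) = -0.526266, coefficient = 4
x_2 = 2.7500, f(x_2) = -0.924302, coefficient = 1

I ≈ (0.625000/3) × -2.958631 = -0.616381
Exact value: -0.615834
Error: 0.000547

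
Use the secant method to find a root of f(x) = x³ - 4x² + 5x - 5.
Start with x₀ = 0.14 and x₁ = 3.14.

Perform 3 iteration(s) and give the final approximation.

f(x) = x³ - 4x² + 5x - 5
x₀ = 0.14, x₁ = 3.14

Secant formula: x_{n+1} = x_n - f(x_n)(x_n - x_{n-1})/(f(x_n) - f(x_{n-1}))

Iteration 1:
  f(0.140000) = -4.375656
  f(3.140000) = 2.220744
  x_2 = 3.140000 - 2.220744×(3.140000 - 0.140000)/(2.220744 - (-4.375656))
       = 2.130020
Iteration 2:
  f(3.140000) = 2.220744
  f(2.130020) = -2.833972
  x_3 = 2.130020 - (-2.833972)×(2.130020 - 3.140000)/(-2.833972 - 2.220744)
       = 2.696274
Iteration 3:
  f(2.130020) = -2.833972
  f(2.696274) = -0.996577
  x_4 = 2.696274 - (-0.996577)×(2.696274 - 2.130020)/(-0.996577 - (-2.833972))
       = 3.003403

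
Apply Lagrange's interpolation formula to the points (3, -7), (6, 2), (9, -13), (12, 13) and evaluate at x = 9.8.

Lagrange interpolation formula:
P(x) = Σ yᵢ × Lᵢ(x)
where Lᵢ(x) = Π_{j≠i} (x - xⱼ)/(xᵢ - xⱼ)

L_0(9.8) = (9.8 - 6)/(3 - 6) × (9.8 - 9)/(3 - 9) × (9.8 - 12)/(3 - 12) = 0.041284
L_1(9.8) = (9.8 - 3)/(6 - 3) × (9.8 - 9)/(6 - 9) × (9.8 - 12)/(6 - 12) = -0.221630
L_2(9.8) = (9.8 - 3)/(9 - 3) × (9.8 - 6)/(9 - 6) × (9.8 - 12)/(9 - 12) = 1.052741
L_3(9.8) = (9.8 - 3)/(12 - 3) × (9.8 - 6)/(12 - 6) × (9.8 - 9)/(12 - 9) = 0.127605

P(9.8) = (-7)×L_0(9.8) + 2×L_1(9.8) + (-13)×L_2(9.8) + 13×L_3(9.8)
P(9.8) = -12.759012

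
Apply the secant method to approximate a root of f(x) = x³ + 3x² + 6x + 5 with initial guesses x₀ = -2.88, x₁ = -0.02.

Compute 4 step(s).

f(x) = x³ + 3x² + 6x + 5
x₀ = -2.88, x₁ = -0.02

Secant formula: x_{n+1} = x_n - f(x_n)(x_n - x_{n-1})/(f(x_n) - f(x_{n-1}))

Iteration 1:
  f(-2.880000) = -11.284672
  f(-0.020000) = 4.881192
  x_2 = -0.020000 - 4.881192×(-0.020000 - (-2.880000))/(4.881192 - (-11.284672))
       = -0.883561
Iteration 2:
  f(-0.020000) = 4.881192
  f(-0.883561) = 1.350896
  x_3 = -0.883561 - 1.350896×(-0.883561 - (-0.020000))/(1.350896 - 4.881192)
       = -1.214009
Iteration 3:
  f(-0.883561) = 1.350896
  f(-1.214009) = 0.348170
  x_4 = -1.214009 - 0.348170×(-1.214009 - (-0.883561))/(0.348170 - 1.350896)
       = -1.328749
Iteration 4:
  f(-1.214009) = 0.348170
  f(-1.328749) = -0.021777
  x_5 = -1.328749 - (-0.021777)×(-1.328749 - (-1.214009))/(-0.021777 - 0.348170)
       = -1.321995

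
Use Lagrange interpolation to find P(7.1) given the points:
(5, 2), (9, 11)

Lagrange interpolation formula:
P(x) = Σ yᵢ × Lᵢ(x)
where Lᵢ(x) = Π_{j≠i} (x - xⱼ)/(xᵢ - xⱼ)

L_0(7.1) = (7.1 - 9)/(5 - 9) = 0.475000
L_1(7.1) = (7.1 - 5)/(9 - 5) = 0.525000

P(7.1) = 2×L_0(7.1) + 11×L_1(7.1)
P(7.1) = 6.725000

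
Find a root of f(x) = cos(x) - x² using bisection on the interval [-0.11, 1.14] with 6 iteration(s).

f(x) = cos(x) - x²
Initial interval: [-0.11, 1.14]

Iteration 1:
  c_1 = (-0.110000 + 1.140000)/2 = 0.515000
  f(c_1) = f(0.515000) = 0.605068
  f(a) × f(c) ≥ 0, new interval: [0.515000, 1.140000]
Iteration 2:
  c_2 = (0.515000 + 1.140000)/2 = 0.827500
  f(c_2) = f(0.827500) = -0.008038
  f(a) × f(c) < 0, new interval: [0.515000, 0.827500]
Iteration 3:
  c_3 = (0.515000 + 0.827500)/2 = 0.671250
  f(c_3) = f(0.671250) = 0.332468
  f(a) × f(c) ≥ 0, new interval: [0.671250, 0.827500]
Iteration 4:
  c_4 = (0.671250 + 0.827500)/2 = 0.749375
  f(c_4) = f(0.749375) = 0.170552
  f(a) × f(c) ≥ 0, new interval: [0.749375, 0.827500]
Iteration 5:
  c_5 = (0.749375 + 0.827500)/2 = 0.788437
  f(c_5) = f(0.788437) = 0.083321
  f(a) × f(c) ≥ 0, new interval: [0.788437, 0.827500]
Iteration 6:
  c_6 = (0.788437 + 0.827500)/2 = 0.807969
  f(c_6) = f(0.807969) = 0.038155
  f(a) × f(c) ≥ 0, new interval: [0.807969, 0.827500]

After 6 iteration(s), the approximation is c_6 = 0.807969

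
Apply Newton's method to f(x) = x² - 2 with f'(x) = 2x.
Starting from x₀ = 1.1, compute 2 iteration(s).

f(x) = x² - 2
f'(x) = 2x
x₀ = 1.1

Newton-Raphson formula: x_{n+1} = x_n - f(x_n)/f'(x_n)

Iteration 1:
  f(1.100000) = -0.790000
  f'(1.100000) = 2.200000
  x_1 = 1.100000 - (-0.790000)/2.200000 = 1.459091
Iteration 2:
  f(1.459091) = 0.128946
  f'(1.459091) = 2.918182
  x_2 = 1.459091 - 0.128946/2.918182 = 1.414904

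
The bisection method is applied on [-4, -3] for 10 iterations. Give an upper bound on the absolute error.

Bisection error bound: |error| ≤ (b-a)/2^n
|error| ≤ (-3 - (-4))/2^10 = 1/2^10
|error| ≤ 0.0009765625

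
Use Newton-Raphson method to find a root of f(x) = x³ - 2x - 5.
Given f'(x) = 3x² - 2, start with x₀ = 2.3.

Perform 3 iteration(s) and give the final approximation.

f(x) = x³ - 2x - 5
f'(x) = 3x² - 2
x₀ = 2.3

Newton-Raphson formula: x_{n+1} = x_n - f(x_n)/f'(x_n)

Iteration 1:
  f(2.300000) = 2.567000
  f'(2.300000) = 13.870000
  x_1 = 2.300000 - 2.567000/13.870000 = 2.114924
Iteration 2:
  f(2.114924) = 0.230006
  f'(2.114924) = 11.418714
  x_2 = 2.114924 - 0.230006/11.418714 = 2.094781
Iteration 3:
  f(2.094781) = 0.002566
  f'(2.094781) = 11.164327
  x_3 = 2.094781 - 0.002566/11.164327 = 2.094552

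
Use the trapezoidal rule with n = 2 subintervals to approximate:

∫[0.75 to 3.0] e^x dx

f(x) = e^x
a = 0.75, b = 3.0, n = 2
h = (b - a)/n = 1.125000

Trapezoidal rule: (h/2)[f(x₀) + 2f(x₁) + 2f(x₂) + ... + f(xₙ)]

x_0 = 0.7500, f(x_0) = 2.117000, coefficient = 1
x_1 = 1.8750, f(x_1) = 6.520819, coefficient = 2
x_2 = 3.0000, f(x_2) = 20.085537, coefficient = 1

I ≈ (1.125000/2) × 35.244175 = 19.824849
Exact value: 17.968537
Error: 1.856312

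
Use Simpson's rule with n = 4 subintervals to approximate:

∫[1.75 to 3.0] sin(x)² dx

f(x) = sin(x)²
a = 1.75, b = 3.0, n = 4
h = (b - a)/n = 0.312500

Simpson's rule: (h/3)[f(x₀) + 4f(x₁) + 2f(x₂) + ... + f(xₙ)]

x_0 = 1.7500, f(x_0) = 0.968228, coefficient = 1
x_1 = 2.0625, f(x_1) = 0.777095, coefficient = 4
x_2 = 2.3750, f(x_2) = 0.481199, coefficient = 2
x_3 = 2.6875, f(x_3) = 0.192411, coefficient = 4
x_4 = 3.0000, f(x_4) = 0.019915, coefficient = 1

I ≈ (0.312500/3) × 5.828565 = 0.607142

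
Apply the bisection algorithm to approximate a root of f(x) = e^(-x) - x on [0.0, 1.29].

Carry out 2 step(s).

f(x) = e^(-x) - x
Initial interval: [0.0, 1.29]

Iteration 1:
  c_1 = (0.000000 + 1.290000)/2 = 0.645000
  f(c_1) = f(0.645000) = -0.120337
  f(a) × f(c) < 0, new interval: [0.000000, 0.645000]
Iteration 2:
  c_2 = (0.000000 + 0.645000)/2 = 0.322500
  f(c_2) = f(0.322500) = 0.401836
  f(a) × f(c) ≥ 0, new interval: [0.322500, 0.645000]

After 2 iteration(s), the approximation is c_2 = 0.322500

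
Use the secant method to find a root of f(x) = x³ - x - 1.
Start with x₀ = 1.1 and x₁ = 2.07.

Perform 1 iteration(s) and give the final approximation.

f(x) = x³ - x - 1
x₀ = 1.1, x₁ = 2.07

Secant formula: x_{n+1} = x_n - f(x_n)(x_n - x_{n-1})/(f(x_n) - f(x_{n-1}))

Iteration 1:
  f(1.100000) = -0.769000
  f(2.070000) = 5.799743
  x_2 = 2.070000 - 5.799743×(2.070000 - 1.100000)/(5.799743 - (-0.769000))
       = 1.213557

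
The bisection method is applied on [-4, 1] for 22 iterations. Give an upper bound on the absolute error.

Bisection error bound: |error| ≤ (b-a)/2^n
|error| ≤ (1 - (-4))/2^22 = 5/2^22
|error| ≤ 0.0000011921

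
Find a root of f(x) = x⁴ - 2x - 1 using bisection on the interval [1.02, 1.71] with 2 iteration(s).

f(x) = x⁴ - 2x - 1
Initial interval: [1.02, 1.71]

Iteration 1:
  c_1 = (1.020000 + 1.710000)/2 = 1.365000
  f(c_1) = f(1.365000) = -0.258393
  f(a) × f(c) ≥ 0, new interval: [1.365000, 1.710000]
Iteration 2:
  c_2 = (1.365000 + 1.710000)/2 = 1.537500
  f(c_2) = f(1.537500) = 1.513053
  f(a) × f(c) < 0, new interval: [1.365000, 1.537500]

After 2 iteration(s), the approximation is c_2 = 1.537500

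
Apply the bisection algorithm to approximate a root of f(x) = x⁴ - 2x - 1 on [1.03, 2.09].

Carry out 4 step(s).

f(x) = x⁴ - 2x - 1
Initial interval: [1.03, 2.09]

Iteration 1:
  c_1 = (1.030000 + 2.090000)/2 = 1.560000
  f(c_1) = f(1.560000) = 1.802409
  f(a) × f(c) < 0, new interval: [1.030000, 1.560000]
Iteration 2:
  c_2 = (1.030000 + 1.560000)/2 = 1.295000
  f(c_2) = f(1.295000) = -0.777587
  f(a) × f(c) ≥ 0, new interval: [1.295000, 1.560000]
Iteration 3:
  c_3 = (1.295000 + 1.560000)/2 = 1.427500
  f(c_3) = f(1.427500) = 0.297451
  f(a) × f(c) < 0, new interval: [1.295000, 1.427500]
Iteration 4:
  c_4 = (1.295000 + 1.427500)/2 = 1.361250
  f(c_4) = f(1.361250) = -0.288885
  f(a) × f(c) ≥ 0, new interval: [1.361250, 1.427500]

After 4 iteration(s), the approximation is c_4 = 1.361250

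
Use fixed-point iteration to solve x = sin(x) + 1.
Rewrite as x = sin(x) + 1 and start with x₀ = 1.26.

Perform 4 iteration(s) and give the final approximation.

Equation: x = sin(x) + 1
Fixed-point form: x = sin(x) + 1
x₀ = 1.26

x_1 = g(1.260000) = 1.952090
x_2 = g(1.952090) = 1.928184
x_3 = g(1.928184) = 1.936814
x_4 = g(1.936814) = 1.933760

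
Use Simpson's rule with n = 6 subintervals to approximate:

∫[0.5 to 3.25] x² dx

f(x) = x²
a = 0.5, b = 3.25, n = 6
h = (b - a)/n = 0.458333

Simpson's rule: (h/3)[f(x₀) + 4f(x₁) + 2f(x₂) + ... + f(xₙ)]

x_0 = 0.5000, f(x_0) = 0.250000, coefficient = 1
x_1 = 0.9583, f(x_1) = 0.918403, coefficient = 4
x_2 = 1.4167, f(x_2) = 2.006944, coefficient = 2
x_3 = 1.8750, f(x_3) = 3.515625, coefficient = 4
x_4 = 2.3333, f(x_4) = 5.444444, coefficient = 2
x_5 = 2.7917, f(x_5) = 7.793403, coefficient = 4
x_6 = 3.2500, f(x_6) = 10.562500, coefficient = 1

I ≈ (0.458333/3) × 74.625000 = 11.401042
Exact value: 11.401042
Error: 0.000000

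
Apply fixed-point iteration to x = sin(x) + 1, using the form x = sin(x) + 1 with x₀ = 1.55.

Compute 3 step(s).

Equation: x = sin(x) + 1
Fixed-point form: x = sin(x) + 1
x₀ = 1.55

x_1 = g(1.550000) = 1.999784
x_2 = g(1.999784) = 1.909387
x_3 = g(1.909387) = 1.943224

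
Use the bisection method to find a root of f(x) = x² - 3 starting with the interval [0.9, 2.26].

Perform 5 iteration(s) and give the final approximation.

f(x) = x² - 3
Initial interval: [0.9, 2.26]

Iteration 1:
  c_1 = (0.900000 + 2.260000)/2 = 1.580000
  f(c_1) = f(1.580000) = -0.503600
  f(a) × f(c) ≥ 0, new interval: [1.580000, 2.260000]
Iteration 2:
  c_2 = (1.580000 + 2.260000)/2 = 1.920000
  f(c_2) = f(1.920000) = 0.686400
  f(a) × f(c) < 0, new interval: [1.580000, 1.920000]
Iteration 3:
  c_3 = (1.580000 + 1.920000)/2 = 1.750000
  f(c_3) = f(1.750000) = 0.062500
  f(a) × f(c) < 0, new interval: [1.580000, 1.750000]
Iteration 4:
  c_4 = (1.580000 + 1.750000)/2 = 1.665000
  f(c_4) = f(1.665000) = -0.227775
  f(a) × f(c) ≥ 0, new interval: [1.665000, 1.750000]
Iteration 5:
  c_5 = (1.665000 + 1.750000)/2 = 1.707500
  f(c_5) = f(1.707500) = -0.084444
  f(a) × f(c) ≥ 0, new interval: [1.707500, 1.750000]

After 5 iteration(s), the approximation is c_5 = 1.707500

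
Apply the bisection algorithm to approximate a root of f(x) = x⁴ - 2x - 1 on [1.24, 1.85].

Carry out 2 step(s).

f(x) = x⁴ - 2x - 1
Initial interval: [1.24, 1.85]

Iteration 1:
  c_1 = (1.240000 + 1.850000)/2 = 1.545000
  f(c_1) = f(1.545000) = 1.607888
  f(a) × f(c) < 0, new interval: [1.240000, 1.545000]
Iteration 2:
  c_2 = (1.240000 + 1.545000)/2 = 1.392500
  f(c_2) = f(1.392500) = -0.025061
  f(a) × f(c) ≥ 0, new interval: [1.392500, 1.545000]

After 2 iteration(s), the approximation is c_2 = 1.392500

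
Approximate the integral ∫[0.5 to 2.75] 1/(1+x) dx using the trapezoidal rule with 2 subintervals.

f(x) = 1/(1+x)
a = 0.5, b = 2.75, n = 2
h = (b - a)/n = 1.125000

Trapezoidal rule: (h/2)[f(x₀) + 2f(x₁) + 2f(x₂) + ... + f(xₙ)]

x_0 = 0.5000, f(x_0) = 0.666667, coefficient = 1
x_1 = 1.6250, f(x_1) = 0.380952, coefficient = 2
x_2 = 2.7500, f(x_2) = 0.266667, coefficient = 1

I ≈ (1.125000/2) × 1.695238 = 0.953571
Exact value: 0.916291
Error: 0.037281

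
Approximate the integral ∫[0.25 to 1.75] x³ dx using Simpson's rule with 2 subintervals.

f(x) = x³
a = 0.25, b = 1.75, n = 2
h = (b - a)/n = 0.750000

Simpson's rule: (h/3)[f(x₀) + 4f(x₁) + 2f(x₂) + ... + f(xₙ)]

x_0 = 0.2500, f(x_0) = 0.015625, coefficient = 1
x_1 = 1.0000, f(x_1) = 1.000000, coefficient = 4
x_2 = 1.7500, f(x_2) = 5.359375, coefficient = 1

I ≈ (0.750000/3) × 9.375000 = 2.343750
Exact value: 2.343750
Error: 0.000000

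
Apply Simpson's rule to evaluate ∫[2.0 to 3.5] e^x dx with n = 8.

f(x) = e^x
a = 2.0, b = 3.5, n = 8
h = (b - a)/n = 0.187500

Simpson's rule: (h/3)[f(x₀) + 4f(x₁) + 2f(x₂) + ... + f(xₙ)]

x_0 = 2.0000, f(x_0) = 7.389056, coefficient = 1
x_1 = 2.1875, f(x_1) = 8.912903, coefficient = 4
x_2 = 2.3750, f(x_2) = 10.751013, coefficient = 2
x_3 = 2.5625, f(x_3) = 12.968197, coefficient = 4
x_4 = 2.7500, f(x_4) = 15.642632, coefficient = 2
x_5 = 2.9375, f(x_5) = 18.868616, coefficient = 4
x_6 = 3.1250, f(x_6) = 22.759895, coefficient = 2
x_7 = 3.3125, f(x_7) = 27.453674, coefficient = 4
x_8 = 3.5000, f(x_8) = 33.115452, coefficient = 1

I ≈ (0.187500/3) × 411.625148 = 25.726572
Exact value: 25.726396
Error: 0.000176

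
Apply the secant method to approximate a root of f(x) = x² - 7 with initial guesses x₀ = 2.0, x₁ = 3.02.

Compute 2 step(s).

f(x) = x² - 7
x₀ = 2.0, x₁ = 3.02

Secant formula: x_{n+1} = x_n - f(x_n)(x_n - x_{n-1})/(f(x_n) - f(x_{n-1}))

Iteration 1:
  f(2.000000) = -3.000000
  f(3.020000) = 2.120400
  x_2 = 3.020000 - 2.120400×(3.020000 - 2.000000)/(2.120400 - (-3.000000))
       = 2.597610
Iteration 2:
  f(3.020000) = 2.120400
  f(2.597610) = -0.252425
  x_3 = 2.597610 - (-0.252425)×(2.597610 - 3.020000)/(-0.252425 - 2.120400)
       = 2.642544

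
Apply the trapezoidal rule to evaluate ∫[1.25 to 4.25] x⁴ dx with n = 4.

f(x) = x⁴
a = 1.25, b = 4.25, n = 4
h = (b - a)/n = 0.750000

Trapezoidal rule: (h/2)[f(x₀) + 2f(x₁) + 2f(x₂) + ... + f(xₙ)]

x_0 = 1.2500, f(x_0) = 2.441406, coefficient = 1
x_1 = 2.0000, f(x_1) = 16.000000, coefficient = 2
x_2 = 2.7500, f(x_2) = 57.191406, coefficient = 2
x_3 = 3.5000, f(x_3) = 150.062500, coefficient = 2
x_4 = 4.2500, f(x_4) = 326.253906, coefficient = 1

I ≈ (0.750000/2) × 775.203125 = 290.701172
Exact value: 276.705469
Error: 13.995703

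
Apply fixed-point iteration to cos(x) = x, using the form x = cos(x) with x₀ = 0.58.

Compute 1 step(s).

Equation: cos(x) = x
Fixed-point form: x = cos(x)
x₀ = 0.58

x_1 = g(0.580000) = 0.836463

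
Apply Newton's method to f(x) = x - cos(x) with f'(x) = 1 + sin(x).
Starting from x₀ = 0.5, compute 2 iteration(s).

f(x) = x - cos(x)
f'(x) = 1 + sin(x)
x₀ = 0.5

Newton-Raphson formula: x_{n+1} = x_n - f(x_n)/f'(x_n)

Iteration 1:
  f(0.500000) = -0.377583
  f'(0.500000) = 1.479426
  x_1 = 0.500000 - (-0.377583)/1.479426 = 0.755222
Iteration 2:
  f(0.755222) = 0.027103
  f'(0.755222) = 1.685451
  x_2 = 0.755222 - 0.027103/1.685451 = 0.739142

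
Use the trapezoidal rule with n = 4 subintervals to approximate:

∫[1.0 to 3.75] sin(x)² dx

f(x) = sin(x)²
a = 1.0, b = 3.75, n = 4
h = (b - a)/n = 0.687500

Trapezoidal rule: (h/2)[f(x₀) + 2f(x₁) + 2f(x₂) + ... + f(xₙ)]

x_0 = 1.0000, f(x_0) = 0.708073, coefficient = 1
x_1 = 1.6875, f(x_1) = 0.986442, coefficient = 2
x_2 = 2.3750, f(x_2) = 0.481199, coefficient = 2
x_3 = 3.0625, f(x_3) = 0.006243, coefficient = 2
x_4 = 3.7500, f(x_4) = 0.326682, coefficient = 1

I ≈ (0.687500/2) × 3.982523 = 1.368992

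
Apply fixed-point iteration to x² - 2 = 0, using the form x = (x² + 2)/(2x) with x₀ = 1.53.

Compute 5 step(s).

Equation: x² - 2 = 0
Fixed-point form: x = (x² + 2)/(2x)
x₀ = 1.53

x_1 = g(1.530000) = 1.418595
x_2 = g(1.418595) = 1.414220
x_3 = g(1.414220) = 1.414214
x_4 = g(1.414214) = 1.414214
x_5 = g(1.414214) = 1.414214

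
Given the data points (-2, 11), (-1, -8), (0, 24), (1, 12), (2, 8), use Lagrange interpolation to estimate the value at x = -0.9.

Lagrange interpolation formula:
P(x) = Σ yᵢ × Lᵢ(x)
where Lᵢ(x) = Π_{j≠i} (x - xⱼ)/(xᵢ - xⱼ)

L_0(-0.9) = (-0.9 - (-1))/(-2 - (-1)) × (-0.9 - 0)/(-2 - 0) × (-0.9 - 1)/(-2 - 1) × (-0.9 - 2)/(-2 - 2) = -0.020662
L_1(-0.9) = (-0.9 - (-2))/(-1 - (-2)) × (-0.9 - 0)/(-1 - 0) × (-0.9 - 1)/(-1 - 1) × (-0.9 - 2)/(-1 - 2) = 0.909150
L_2(-0.9) = (-0.9 - (-2))/(0 - (-2)) × (-0.9 - (-1))/(0 - (-1)) × (-0.9 - 1)/(0 - 1) × (-0.9 - 2)/(0 - 2) = 0.151525
L_3(-0.9) = (-0.9 - (-2))/(1 - (-2)) × (-0.9 - (-1))/(1 - (-1)) × (-0.9 - 0)/(1 - 0) × (-0.9 - 2)/(1 - 2) = -0.047850
L_4(-0.9) = (-0.9 - (-2))/(2 - (-2)) × (-0.9 - (-1))/(2 - (-1)) × (-0.9 - 0)/(2 - 0) × (-0.9 - 1)/(2 - 1) = 0.007837

P(-0.9) = 11×L_0(-0.9) + (-8)×L_1(-0.9) + 24×L_2(-0.9) + 12×L_3(-0.9) + 8×L_4(-0.9)
P(-0.9) = -4.375388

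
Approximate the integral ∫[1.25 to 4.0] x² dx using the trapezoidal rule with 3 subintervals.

f(x) = x²
a = 1.25, b = 4.0, n = 3
h = (b - a)/n = 0.916667

Trapezoidal rule: (h/2)[f(x₀) + 2f(x₁) + 2f(x₂) + ... + f(xₙ)]

x_0 = 1.2500, f(x_0) = 1.562500, coefficient = 1
x_1 = 2.1667, f(x_1) = 4.694444, coefficient = 2
x_2 = 3.0833, f(x_2) = 9.506944, coefficient = 2
x_3 = 4.0000, f(x_3) = 16.000000, coefficient = 1

I ≈ (0.916667/2) × 45.965278 = 21.067419
Exact value: 20.682292
Error: 0.385127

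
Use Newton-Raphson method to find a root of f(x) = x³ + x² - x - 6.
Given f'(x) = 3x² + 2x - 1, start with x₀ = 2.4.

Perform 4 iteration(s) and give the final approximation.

f(x) = x³ + x² - x - 6
f'(x) = 3x² + 2x - 1
x₀ = 2.4

Newton-Raphson formula: x_{n+1} = x_n - f(x_n)/f'(x_n)

Iteration 1:
  f(2.400000) = 11.184000
  f'(2.400000) = 21.080000
  x_1 = 2.400000 - 11.184000/21.080000 = 1.869450
Iteration 2:
  f(1.869450) = 2.158824
  f'(1.869450) = 13.223426
  x_2 = 1.869450 - 2.158824/13.223426 = 1.706192
Iteration 3:
  f(1.706192) = 0.171781
  f'(1.706192) = 11.145659
  x_3 = 1.706192 - 0.171781/11.145659 = 1.690780
Iteration 4:
  f(1.690780) = 0.001450
  f'(1.690780) = 10.957768
  x_4 = 1.690780 - 0.001450/10.957768 = 1.690647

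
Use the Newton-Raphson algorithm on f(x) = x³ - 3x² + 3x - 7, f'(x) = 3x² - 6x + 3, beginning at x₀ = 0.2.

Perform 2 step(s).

f(x) = x³ - 3x² + 3x - 7
f'(x) = 3x² - 6x + 3
x₀ = 0.2

Newton-Raphson formula: x_{n+1} = x_n - f(x_n)/f'(x_n)

Iteration 1:
  f(0.200000) = -6.512000
  f'(0.200000) = 1.920000
  x_1 = 0.200000 - (-6.512000)/1.920000 = 3.591667
Iteration 2:
  f(3.591667) = 11.407541
  f'(3.591667) = 20.150208
  x_2 = 3.591667 - 11.407541/20.150208 = 3.025541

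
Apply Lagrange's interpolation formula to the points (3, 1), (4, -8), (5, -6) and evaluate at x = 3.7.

Lagrange interpolation formula:
P(x) = Σ yᵢ × Lᵢ(x)
where Lᵢ(x) = Π_{j≠i} (x - xⱼ)/(xᵢ - xⱼ)

L_0(3.7) = (3.7 - 4)/(3 - 4) × (3.7 - 5)/(3 - 5) = 0.195000
L_1(3.7) = (3.7 - 3)/(4 - 3) × (3.7 - 5)/(4 - 5) = 0.910000
L_2(3.7) = (3.7 - 3)/(5 - 3) × (3.7 - 4)/(5 - 4) = -0.105000

P(3.7) = 1×L_0(3.7) + (-8)×L_1(3.7) + (-6)×L_2(3.7)
P(3.7) = -6.455000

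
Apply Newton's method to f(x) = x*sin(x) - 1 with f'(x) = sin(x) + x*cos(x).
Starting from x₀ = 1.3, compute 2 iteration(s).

f(x) = x*sin(x) - 1
f'(x) = sin(x) + x*cos(x)
x₀ = 1.3

Newton-Raphson formula: x_{n+1} = x_n - f(x_n)/f'(x_n)

Iteration 1:
  f(1.300000) = 0.252626
  f'(1.300000) = 1.311307
  x_1 = 1.300000 - 0.252626/1.311307 = 1.107348
Iteration 2:
  f(1.107348) = -0.009459
  f'(1.107348) = 1.389540
  x_2 = 1.107348 - (-0.009459)/1.389540 = 1.114155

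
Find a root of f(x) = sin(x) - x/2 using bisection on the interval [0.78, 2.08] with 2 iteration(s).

f(x) = sin(x) - x/2
Initial interval: [0.78, 2.08]

Iteration 1:
  c_1 = (0.780000 + 2.080000)/2 = 1.430000
  f(c_1) = f(1.430000) = 0.275105
  f(a) × f(c) ≥ 0, new interval: [1.430000, 2.080000]
Iteration 2:
  c_2 = (1.430000 + 2.080000)/2 = 1.755000
  f(c_2) = f(1.755000) = 0.105582
  f(a) × f(c) ≥ 0, new interval: [1.755000, 2.080000]

After 2 iteration(s), the approximation is c_2 = 1.755000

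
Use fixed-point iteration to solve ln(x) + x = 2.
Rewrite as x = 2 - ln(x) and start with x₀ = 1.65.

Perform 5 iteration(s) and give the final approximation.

Equation: ln(x) + x = 2
Fixed-point form: x = 2 - ln(x)
x₀ = 1.65

x_1 = g(1.650000) = 1.499225
x_2 = g(1.499225) = 1.595052
x_3 = g(1.595052) = 1.533094
x_4 = g(1.533094) = 1.572712
x_5 = g(1.572712) = 1.547198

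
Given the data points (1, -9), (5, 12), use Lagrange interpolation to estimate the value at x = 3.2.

Lagrange interpolation formula:
P(x) = Σ yᵢ × Lᵢ(x)
where Lᵢ(x) = Π_{j≠i} (x - xⱼ)/(xᵢ - xⱼ)

L_0(3.2) = (3.2 - 5)/(1 - 5) = 0.450000
L_1(3.2) = (3.2 - 1)/(5 - 1) = 0.550000

P(3.2) = (-9)×L_0(3.2) + 12×L_1(3.2)
P(3.2) = 2.550000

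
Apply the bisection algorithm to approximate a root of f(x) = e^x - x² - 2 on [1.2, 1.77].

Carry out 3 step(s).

f(x) = e^x - x² - 2
Initial interval: [1.2, 1.77]

Iteration 1:
  c_1 = (1.200000 + 1.770000)/2 = 1.485000
  f(c_1) = f(1.485000) = 0.209740
  f(a) × f(c) < 0, new interval: [1.200000, 1.485000]
Iteration 2:
  c_2 = (1.200000 + 1.485000)/2 = 1.342500
  f(c_2) = f(1.342500) = 0.026297
  f(a) × f(c) < 0, new interval: [1.200000, 1.342500]
Iteration 3:
  c_3 = (1.200000 + 1.342500)/2 = 1.271250
  f(c_3) = f(1.271250) = -0.050770
  f(a) × f(c) ≥ 0, new interval: [1.271250, 1.342500]

After 3 iteration(s), the approximation is c_3 = 1.271250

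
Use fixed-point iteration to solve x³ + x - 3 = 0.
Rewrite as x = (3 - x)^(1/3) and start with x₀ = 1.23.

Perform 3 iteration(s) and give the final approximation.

Equation: x³ + x - 3 = 0
Fixed-point form: x = (3 - x)^(1/3)
x₀ = 1.23

x_1 = g(1.230000) = 1.209645
x_2 = g(1.209645) = 1.214264
x_3 = g(1.214264) = 1.213219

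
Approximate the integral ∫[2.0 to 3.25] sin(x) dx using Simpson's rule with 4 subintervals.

f(x) = sin(x)
a = 2.0, b = 3.25, n = 4
h = (b - a)/n = 0.312500

Simpson's rule: (h/3)[f(x₀) + 4f(x₁) + 2f(x₂) + ... + f(xₙ)]

x_0 = 2.0000, f(x_0) = 0.909297, coefficient = 1
x_1 = 2.3125, f(x_1) = 0.737319, coefficient = 4
x_2 = 2.6250, f(x_2) = 0.493920, coefficient = 2
x_3 = 2.9375, f(x_3) = 0.202679, coefficient = 4
x_4 = 3.2500, f(x_4) = -0.108195, coefficient = 1

I ≈ (0.312500/3) × 5.548933 = 0.578014
Exact value: 0.577983
Error: 0.000031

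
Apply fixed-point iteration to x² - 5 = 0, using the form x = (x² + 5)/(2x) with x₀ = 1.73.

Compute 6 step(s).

Equation: x² - 5 = 0
Fixed-point form: x = (x² + 5)/(2x)
x₀ = 1.73

x_1 = g(1.730000) = 2.310087
x_2 = g(2.310087) = 2.237254
x_3 = g(2.237254) = 2.236068
x_4 = g(2.236068) = 2.236068
x_5 = g(2.236068) = 2.236068
x_6 = g(2.236068) = 2.236068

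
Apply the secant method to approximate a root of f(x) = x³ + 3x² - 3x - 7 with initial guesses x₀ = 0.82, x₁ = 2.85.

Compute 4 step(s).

f(x) = x³ + 3x² - 3x - 7
x₀ = 0.82, x₁ = 2.85

Secant formula: x_{n+1} = x_n - f(x_n)(x_n - x_{n-1})/(f(x_n) - f(x_{n-1}))

Iteration 1:
  f(0.820000) = -6.891432
  f(2.850000) = 31.966625
  x_2 = 2.850000 - 31.966625×(2.850000 - 0.820000)/(31.966625 - (-6.891432))
       = 1.180018
Iteration 2:
  f(2.850000) = 31.966625
  f(1.180018) = -4.719618
  x_3 = 1.180018 - (-4.719618)×(1.180018 - 2.850000)/(-4.719618 - 31.966625)
       = 1.394858
Iteration 3:
  f(1.180018) = -4.719618
  f(1.394858) = -2.633808
  x_4 = 1.394858 - (-2.633808)×(1.394858 - 1.180018)/(-2.633808 - (-4.719618))
       = 1.666143
Iteration 4:
  f(1.394858) = -2.633808
  f(1.666143) = 0.954931
  x_5 = 1.666143 - 0.954931×(1.666143 - 1.394858)/(0.954931 - (-2.633808))
       = 1.593956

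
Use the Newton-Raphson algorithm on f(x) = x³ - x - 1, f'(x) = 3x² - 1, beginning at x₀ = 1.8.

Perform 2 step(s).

f(x) = x³ - x - 1
f'(x) = 3x² - 1
x₀ = 1.8

Newton-Raphson formula: x_{n+1} = x_n - f(x_n)/f'(x_n)

Iteration 1:
  f(1.800000) = 3.032000
  f'(1.800000) = 8.720000
  x_1 = 1.800000 - 3.032000/8.720000 = 1.452294
Iteration 2:
  f(1.452294) = 0.610821
  f'(1.452294) = 5.327470
  x_2 = 1.452294 - 0.610821/5.327470 = 1.337639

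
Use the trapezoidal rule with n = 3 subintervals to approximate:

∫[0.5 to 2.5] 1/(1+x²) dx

f(x) = 1/(1+x²)
a = 0.5, b = 2.5, n = 3
h = (b - a)/n = 0.666667

Trapezoidal rule: (h/2)[f(x₀) + 2f(x₁) + 2f(x₂) + ... + f(xₙ)]

x_0 = 0.5000, f(x_0) = 0.800000, coefficient = 1
x_1 = 1.1667, f(x_1) = 0.423529, coefficient = 2
x_2 = 1.8333, f(x_2) = 0.229299, coefficient = 2
x_3 = 2.5000, f(x_3) = 0.137931, coefficient = 1

I ≈ (0.666667/2) × 2.243589 = 0.747863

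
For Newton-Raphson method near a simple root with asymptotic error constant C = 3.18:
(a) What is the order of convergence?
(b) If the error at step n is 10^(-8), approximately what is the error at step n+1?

(a) Newton-Raphson has quadratic (order 2) convergence near simple roots.
    This means |e_{n+1}| ≈ C|e_n|².

(b) With |e_n| = 10^(-8) and C = 3.18:
    |e_{n+1}| ≈ 3.18 × (10^(-8))² = 3.18 × 10^(-16)

(a) 2 (quadratic); (b) |e_{n+1}| ≈ 3.180e-16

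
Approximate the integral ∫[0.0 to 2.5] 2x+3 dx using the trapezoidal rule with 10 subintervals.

f(x) = 2x+3
a = 0.0, b = 2.5, n = 10
h = (b - a)/n = 0.250000

Trapezoidal rule: (h/2)[f(x₀) + 2f(x₁) + 2f(x₂) + ... + f(xₙ)]

x_0 = 0.0000, f(x_0) = 3.000000, coefficient = 1
x_1 = 0.2500, f(x_1) = 3.500000, coefficient = 2
x_2 = 0.5000, f(x_2) = 4.000000, coefficient = 2
x_3 = 0.7500, f(x_3) = 4.500000, coefficient = 2
x_4 = 1.0000, f(x_4) = 5.000000, coefficient = 2
x_5 = 1.2500, f(x_5) = 5.500000, coefficient = 2
x_6 = 1.5000, f(x_6) = 6.000000, coefficient = 2
x_7 = 1.7500, f(x_7) = 6.500000, coefficient = 2
x_8 = 2.0000, f(x_8) = 7.000000, coefficient = 2
x_9 = 2.2500, f(x_9) = 7.500000, coefficient = 2
x_10 = 2.5000, f(x_10) = 8.000000, coefficient = 1

I ≈ (0.250000/2) × 110.000000 = 13.750000
Exact value: 13.750000
Error: 0.000000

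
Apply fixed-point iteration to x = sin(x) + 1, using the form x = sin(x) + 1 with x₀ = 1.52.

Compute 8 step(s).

Equation: x = sin(x) + 1
Fixed-point form: x = sin(x) + 1
x₀ = 1.52

x_1 = g(1.520000) = 1.998710
x_2 = g(1.998710) = 1.909833
x_3 = g(1.909833) = 1.943075
x_4 = g(1.943075) = 1.931501
x_5 = g(1.931501) = 1.935648
x_6 = g(1.935648) = 1.934177
x_7 = g(1.934177) = 1.934701
x_8 = g(1.934701) = 1.934514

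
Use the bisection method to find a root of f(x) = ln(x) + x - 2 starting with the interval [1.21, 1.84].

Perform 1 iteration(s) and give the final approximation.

f(x) = ln(x) + x - 2
Initial interval: [1.21, 1.84]

Iteration 1:
  c_1 = (1.210000 + 1.840000)/2 = 1.525000
  f(c_1) = f(1.525000) = -0.053006
  f(a) × f(c) ≥ 0, new interval: [1.525000, 1.840000]

After 1 iteration(s), the approximation is c_1 = 1.525000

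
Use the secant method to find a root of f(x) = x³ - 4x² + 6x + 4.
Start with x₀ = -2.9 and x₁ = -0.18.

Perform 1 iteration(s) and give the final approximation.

f(x) = x³ - 4x² + 6x + 4
x₀ = -2.9, x₁ = -0.18

Secant formula: x_{n+1} = x_n - f(x_n)(x_n - x_{n-1})/(f(x_n) - f(x_{n-1}))

Iteration 1:
  f(-2.900000) = -71.429000
  f(-0.180000) = 2.784568
  x_2 = -0.180000 - 2.784568×(-0.180000 - (-2.900000))/(2.784568 - (-71.429000))
       = -0.282057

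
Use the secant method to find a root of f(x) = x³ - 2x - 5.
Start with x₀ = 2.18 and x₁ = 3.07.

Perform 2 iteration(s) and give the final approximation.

f(x) = x³ - 2x - 5
x₀ = 2.18, x₁ = 3.07

Secant formula: x_{n+1} = x_n - f(x_n)(x_n - x_{n-1})/(f(x_n) - f(x_{n-1}))

Iteration 1:
  f(2.180000) = 1.000232
  f(3.070000) = 17.794443
  x_2 = 3.070000 - 17.794443×(3.070000 - 2.180000)/(17.794443 - 1.000232)
       = 2.126993
Iteration 2:
  f(3.070000) = 17.794443
  f(2.126993) = 0.368744
  x_3 = 2.126993 - 0.368744×(2.126993 - 3.070000)/(0.368744 - 17.794443)
       = 2.107038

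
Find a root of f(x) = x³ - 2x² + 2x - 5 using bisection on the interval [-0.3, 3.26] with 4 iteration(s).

f(x) = x³ - 2x² + 2x - 5
Initial interval: [-0.3, 3.26]

Iteration 1:
  c_1 = (-0.300000 + 3.260000)/2 = 1.480000
  f(c_1) = f(1.480000) = -3.179008
  f(a) × f(c) ≥ 0, new interval: [1.480000, 3.260000]
Iteration 2:
  c_2 = (1.480000 + 3.260000)/2 = 2.370000
  f(c_2) = f(2.370000) = 1.818253
  f(a) × f(c) < 0, new interval: [1.480000, 2.370000]
Iteration 3:
  c_3 = (1.480000 + 2.370000)/2 = 1.925000
  f(c_3) = f(1.925000) = -1.427922
  f(a) × f(c) ≥ 0, new interval: [1.925000, 2.370000]
Iteration 4:
  c_4 = (1.925000 + 2.370000)/2 = 2.147500
  f(c_4) = f(2.147500) = -0.024766
  f(a) × f(c) ≥ 0, new interval: [2.147500, 2.370000]

After 4 iteration(s), the approximation is c_4 = 2.147500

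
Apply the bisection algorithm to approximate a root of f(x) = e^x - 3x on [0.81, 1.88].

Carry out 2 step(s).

f(x) = e^x - 3x
Initial interval: [0.81, 1.88]

Iteration 1:
  c_1 = (0.810000 + 1.880000)/2 = 1.345000
  f(c_1) = f(1.345000) = -0.196813
  f(a) × f(c) ≥ 0, new interval: [1.345000, 1.880000]
Iteration 2:
  c_2 = (1.345000 + 1.880000)/2 = 1.612500
  f(c_2) = f(1.612500) = 0.177834
  f(a) × f(c) < 0, new interval: [1.345000, 1.612500]

After 2 iteration(s), the approximation is c_2 = 1.612500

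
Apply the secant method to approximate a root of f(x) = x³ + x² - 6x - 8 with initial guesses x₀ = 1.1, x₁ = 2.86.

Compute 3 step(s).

f(x) = x³ + x² - 6x - 8
x₀ = 1.1, x₁ = 2.86

Secant formula: x_{n+1} = x_n - f(x_n)(x_n - x_{n-1})/(f(x_n) - f(x_{n-1}))

Iteration 1:
  f(1.100000) = -12.059000
  f(2.860000) = 6.413256
  x_2 = 2.860000 - 6.413256×(2.860000 - 1.100000)/(6.413256 - (-12.059000))
       = 2.248958
Iteration 2:
  f(2.860000) = 6.413256
  f(2.248958) = -5.061134
  x_3 = 2.248958 - (-5.061134)×(2.248958 - 2.860000)/(-5.061134 - 6.413256)
       = 2.518477
Iteration 3:
  f(2.248958) = -5.061134
  f(2.518477) = -0.794130
  x_4 = 2.518477 - (-0.794130)×(2.518477 - 2.248958)/(-0.794130 - (-5.061134))
       = 2.568637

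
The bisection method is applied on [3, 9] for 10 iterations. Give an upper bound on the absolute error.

Bisection error bound: |error| ≤ (b-a)/2^n
|error| ≤ (9 - 3)/2^10 = 6/2^10
|error| ≤ 0.0058593750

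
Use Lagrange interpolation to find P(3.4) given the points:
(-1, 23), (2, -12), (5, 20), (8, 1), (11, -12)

Lagrange interpolation formula:
P(x) = Σ yᵢ × Lᵢ(x)
where Lᵢ(x) = Π_{j≠i} (x - xⱼ)/(xᵢ - xⱼ)

L_0(3.4) = (3.4 - 2)/(-1 - 2) × (3.4 - 5)/(-1 - 5) × (3.4 - 8)/(-1 - 8) × (3.4 - 11)/(-1 - 11) = -0.040283
L_1(3.4) = (3.4 - (-1))/(2 - (-1)) × (3.4 - 5)/(2 - 5) × (3.4 - 8)/(2 - 8) × (3.4 - 11)/(2 - 11) = 0.506416
L_2(3.4) = (3.4 - (-1))/(5 - (-1)) × (3.4 - 2)/(5 - 2) × (3.4 - 8)/(5 - 8) × (3.4 - 11)/(5 - 11) = 0.664672
L_3(3.4) = (3.4 - (-1))/(8 - (-1)) × (3.4 - 2)/(8 - 2) × (3.4 - 5)/(8 - 5) × (3.4 - 11)/(8 - 11) = -0.154127
L_4(3.4) = (3.4 - (-1))/(11 - (-1)) × (3.4 - 2)/(11 - 2) × (3.4 - 5)/(11 - 5) × (3.4 - 8)/(11 - 8) = 0.023322

P(3.4) = 23×L_0(3.4) + (-12)×L_1(3.4) + 20×L_2(3.4) + 1×L_3(3.4) + (-12)×L_4(3.4)
P(3.4) = 5.855934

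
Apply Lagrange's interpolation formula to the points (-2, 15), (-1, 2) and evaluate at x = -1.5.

Lagrange interpolation formula:
P(x) = Σ yᵢ × Lᵢ(x)
where Lᵢ(x) = Π_{j≠i} (x - xⱼ)/(xᵢ - xⱼ)

L_0(-1.5) = (-1.5 - (-1))/(-2 - (-1)) = 0.500000
L_1(-1.5) = (-1.5 - (-2))/(-1 - (-2)) = 0.500000

P(-1.5) = 15×L_0(-1.5) + 2×L_1(-1.5)
P(-1.5) = 8.500000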